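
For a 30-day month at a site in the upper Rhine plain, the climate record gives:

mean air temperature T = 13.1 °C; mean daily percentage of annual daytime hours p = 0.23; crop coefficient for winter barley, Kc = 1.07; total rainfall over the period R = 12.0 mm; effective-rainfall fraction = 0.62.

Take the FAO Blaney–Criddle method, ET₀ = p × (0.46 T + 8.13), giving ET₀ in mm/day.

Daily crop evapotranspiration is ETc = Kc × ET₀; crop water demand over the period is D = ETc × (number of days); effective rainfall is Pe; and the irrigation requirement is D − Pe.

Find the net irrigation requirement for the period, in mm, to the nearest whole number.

97 mm

ET₀ = 0.23 × (0.46 × 13.1 + 8.13) = 0.23 × 14.156 = 3.2559 mm/d
ETc = Kc × ET₀ = 1.07 × 3.2559 = 3.4838 mm/d
Crop demand D = ETc × 30 d = 3.4838 × 30 = 104.514 mm
Pe = 0.62 × 12.0 = 7.440 mm
D − Pe = 104.514 − 7.440 = 97.074 mm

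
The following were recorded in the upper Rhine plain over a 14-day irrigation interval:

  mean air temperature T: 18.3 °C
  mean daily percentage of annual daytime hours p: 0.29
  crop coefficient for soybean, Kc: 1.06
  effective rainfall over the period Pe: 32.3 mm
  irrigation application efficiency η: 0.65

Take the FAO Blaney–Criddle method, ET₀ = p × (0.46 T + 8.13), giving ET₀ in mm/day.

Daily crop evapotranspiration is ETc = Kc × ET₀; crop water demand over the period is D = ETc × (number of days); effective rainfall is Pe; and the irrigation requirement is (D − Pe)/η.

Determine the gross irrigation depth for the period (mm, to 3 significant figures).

ET₀ = 0.29 × (0.46 × 18.3 + 8.13) = 0.29 × 16.548 = 4.7989 mm/d
ETc = Kc × ET₀ = 1.06 × 4.7989 = 5.0868 mm/d
Crop demand D = ETc × 14 d = 5.0868 × 14 = 71.215 mm
D − Pe = 71.215 − 32.3 = 38.915 mm
Gross irrigation = 38.915 / 0.65 = 59.869 mm

59.9 mm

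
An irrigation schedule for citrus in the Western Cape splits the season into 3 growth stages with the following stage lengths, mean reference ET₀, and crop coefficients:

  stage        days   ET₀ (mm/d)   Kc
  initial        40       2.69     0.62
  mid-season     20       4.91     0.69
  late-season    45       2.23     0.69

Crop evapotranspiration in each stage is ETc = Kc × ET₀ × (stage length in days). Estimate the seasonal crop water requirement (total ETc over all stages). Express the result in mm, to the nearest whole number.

initial: 0.62 × 2.69 × 40 = 66.71 mm
mid-season: 0.69 × 4.91 × 20 = 67.76 mm
late-season: 0.69 × 2.23 × 45 = 69.24 mm
Seasonal total = 203.71 mm

204 mm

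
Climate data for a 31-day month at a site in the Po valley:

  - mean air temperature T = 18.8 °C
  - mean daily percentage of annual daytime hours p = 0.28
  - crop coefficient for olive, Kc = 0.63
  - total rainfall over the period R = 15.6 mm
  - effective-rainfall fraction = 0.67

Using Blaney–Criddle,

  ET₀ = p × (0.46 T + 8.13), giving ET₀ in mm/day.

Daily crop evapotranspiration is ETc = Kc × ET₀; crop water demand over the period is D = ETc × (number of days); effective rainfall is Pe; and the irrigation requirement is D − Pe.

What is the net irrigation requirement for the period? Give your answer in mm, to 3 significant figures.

ET₀ = 0.28 × (0.46 × 18.8 + 8.13) = 0.28 × 16.778 = 4.6978 mm/d
ETc = Kc × ET₀ = 0.63 × 4.6978 = 2.9596 mm/d
Crop demand D = ETc × 31 d = 2.9596 × 31 = 91.748 mm
Pe = 0.67 × 15.6 = 10.452 mm
D − Pe = 91.748 − 10.452 = 81.296 mm

81.3 mm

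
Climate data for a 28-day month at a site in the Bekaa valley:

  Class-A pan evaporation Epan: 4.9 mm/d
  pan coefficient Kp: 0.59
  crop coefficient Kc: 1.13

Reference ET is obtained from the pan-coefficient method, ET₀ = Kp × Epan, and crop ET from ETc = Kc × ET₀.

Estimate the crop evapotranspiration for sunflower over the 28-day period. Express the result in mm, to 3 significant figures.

91.5 mm

ET₀ = 0.59 × 4.9 = 2.8910 mm/d
ETc = Kc × ET₀ = 1.13 × 2.8910 = 3.2668 mm/d
Over 28 days: 3.2668 × 28 = 91.470 mm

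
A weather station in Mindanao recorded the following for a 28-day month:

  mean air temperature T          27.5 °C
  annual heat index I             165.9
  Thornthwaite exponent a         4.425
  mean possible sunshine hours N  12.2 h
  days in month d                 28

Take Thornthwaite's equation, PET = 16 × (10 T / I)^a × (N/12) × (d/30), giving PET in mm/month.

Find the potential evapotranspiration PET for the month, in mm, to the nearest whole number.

10T/I = 10 × 27.5 / 165.9 = 1.6576
(10T/I)^a = 1.6576^4.425 = 9.3583
Uncorrected PET = 16 × 9.3583 = 149.733 mm
Correction = (N/12)(d/30) = (12.2/12)(28/30) = 0.9489
PET = 149.733 × 0.9489 = 142.082 mm/month

142 mm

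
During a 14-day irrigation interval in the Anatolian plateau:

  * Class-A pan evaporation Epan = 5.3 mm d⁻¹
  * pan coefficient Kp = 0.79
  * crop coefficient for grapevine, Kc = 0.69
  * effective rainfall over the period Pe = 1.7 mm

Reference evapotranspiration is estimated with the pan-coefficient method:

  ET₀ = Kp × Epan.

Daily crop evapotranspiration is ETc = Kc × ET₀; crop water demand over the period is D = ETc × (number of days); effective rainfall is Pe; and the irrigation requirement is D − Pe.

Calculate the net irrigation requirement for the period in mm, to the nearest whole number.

39 mm

ET₀ = 0.79 × 5.3 = 4.1870 mm/d
ETc = Kc × ET₀ = 0.69 × 4.1870 = 2.8890 mm/d
Crop demand D = ETc × 14 d = 2.8890 × 14 = 40.446 mm
D − Pe = 40.446 − 1.7 = 38.746 mm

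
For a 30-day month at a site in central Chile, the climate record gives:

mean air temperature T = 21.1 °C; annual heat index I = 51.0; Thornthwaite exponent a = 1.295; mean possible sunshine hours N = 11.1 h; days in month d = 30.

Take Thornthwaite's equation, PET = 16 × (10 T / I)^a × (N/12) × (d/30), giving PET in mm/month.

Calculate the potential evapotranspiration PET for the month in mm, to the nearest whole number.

93 mm

10T/I = 10 × 21.1 / 51.0 = 4.1373
(10T/I)^a = 4.1373^1.295 = 6.2900
Uncorrected PET = 16 × 6.2900 = 100.640 mm
Correction = (N/12)(d/30) = (11.1/12)(30/30) = 0.9250
PET = 100.640 × 0.9250 = 93.092 mm/month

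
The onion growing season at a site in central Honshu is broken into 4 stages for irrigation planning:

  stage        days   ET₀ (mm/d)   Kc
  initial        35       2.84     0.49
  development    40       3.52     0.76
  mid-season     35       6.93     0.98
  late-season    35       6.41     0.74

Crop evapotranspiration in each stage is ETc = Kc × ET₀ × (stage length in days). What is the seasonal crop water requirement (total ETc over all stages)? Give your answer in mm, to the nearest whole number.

initial: 0.49 × 2.84 × 35 = 48.71 mm
development: 0.76 × 3.52 × 40 = 107.01 mm
mid-season: 0.98 × 6.93 × 35 = 237.70 mm
late-season: 0.74 × 6.41 × 35 = 166.02 mm
Seasonal total = 559.44 mm

559 mm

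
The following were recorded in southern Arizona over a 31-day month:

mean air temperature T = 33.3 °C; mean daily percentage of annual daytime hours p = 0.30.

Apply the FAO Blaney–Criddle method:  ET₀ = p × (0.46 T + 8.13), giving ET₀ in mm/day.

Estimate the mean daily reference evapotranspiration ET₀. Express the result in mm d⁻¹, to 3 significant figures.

ET₀ = 0.30 × (0.46 × 33.3 + 8.13) = 0.30 × 23.448 = 7.0344 mm/d

7.03 mm d⁻¹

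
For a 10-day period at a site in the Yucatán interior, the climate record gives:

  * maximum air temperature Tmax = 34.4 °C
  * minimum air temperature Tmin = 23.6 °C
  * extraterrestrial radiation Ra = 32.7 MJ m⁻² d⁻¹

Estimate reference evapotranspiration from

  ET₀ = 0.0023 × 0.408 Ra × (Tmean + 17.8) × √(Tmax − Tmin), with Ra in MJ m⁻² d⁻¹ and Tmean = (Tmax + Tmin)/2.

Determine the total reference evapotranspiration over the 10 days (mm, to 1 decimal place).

Tmean = (34.4 + 23.6)/2 = 29.00 °C
0.408 Ra = 0.408 × 32.7 = 13.3416 mm/d equivalent
ET₀ = 0.0023 × 13.3416 × (29.00 + 17.8) × √10.8 = 0.0023 × 13.3416 × 46.80 × 3.2863 = 4.7194 mm/d
Over 10 days: 4.7194 × 10 = 47.194 mm

47.2 mm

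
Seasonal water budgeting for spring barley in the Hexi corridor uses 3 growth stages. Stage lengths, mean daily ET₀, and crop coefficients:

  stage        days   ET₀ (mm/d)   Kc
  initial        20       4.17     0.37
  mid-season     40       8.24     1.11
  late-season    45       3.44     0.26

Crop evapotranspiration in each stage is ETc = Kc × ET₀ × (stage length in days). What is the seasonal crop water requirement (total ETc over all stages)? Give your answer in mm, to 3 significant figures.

437 mm

initial: 0.37 × 4.17 × 20 = 30.86 mm
mid-season: 1.11 × 8.24 × 40 = 365.86 mm
late-season: 0.26 × 3.44 × 45 = 40.25 mm
Seasonal total = 436.97 mm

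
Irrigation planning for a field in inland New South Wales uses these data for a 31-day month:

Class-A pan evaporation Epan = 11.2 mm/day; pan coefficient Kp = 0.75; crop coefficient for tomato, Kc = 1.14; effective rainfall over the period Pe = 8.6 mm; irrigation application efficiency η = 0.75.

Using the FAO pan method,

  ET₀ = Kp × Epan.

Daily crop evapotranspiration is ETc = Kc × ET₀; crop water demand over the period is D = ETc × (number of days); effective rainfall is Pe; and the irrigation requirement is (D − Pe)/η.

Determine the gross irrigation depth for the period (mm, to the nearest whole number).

ET₀ = 0.75 × 11.2 = 8.4000 mm/d
ETc = Kc × ET₀ = 1.14 × 8.4000 = 9.5760 mm/d
Crop demand D = ETc × 31 d = 9.5760 × 31 = 296.856 mm
D − Pe = 296.856 − 8.6 = 288.256 mm
Gross irrigation = 288.256 / 0.75 = 384.341 mm

384 mm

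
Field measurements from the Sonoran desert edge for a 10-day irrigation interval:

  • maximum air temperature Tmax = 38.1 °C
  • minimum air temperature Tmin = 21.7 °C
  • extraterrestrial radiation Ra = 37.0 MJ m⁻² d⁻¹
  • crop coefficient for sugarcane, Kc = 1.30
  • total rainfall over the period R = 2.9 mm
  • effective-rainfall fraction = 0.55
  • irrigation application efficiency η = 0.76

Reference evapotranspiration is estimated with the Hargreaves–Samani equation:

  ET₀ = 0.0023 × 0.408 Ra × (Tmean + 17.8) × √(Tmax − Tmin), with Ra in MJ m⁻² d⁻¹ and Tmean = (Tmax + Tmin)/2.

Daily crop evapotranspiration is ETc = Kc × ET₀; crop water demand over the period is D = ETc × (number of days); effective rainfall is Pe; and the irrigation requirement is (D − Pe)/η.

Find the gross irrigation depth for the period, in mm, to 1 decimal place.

112.6 mm

Tmean = (38.1 + 21.7)/2 = 29.90 °C
0.408 Ra = 0.408 × 37.0 = 15.0960 mm/d equivalent
ET₀ = 0.0023 × 15.0960 × (29.90 + 17.8) × √16.4 = 0.0023 × 15.0960 × 47.70 × 4.0497 = 6.7070 mm/d
ETc = Kc × ET₀ = 1.30 × 6.7070 = 8.7191 mm/d
Crop demand D = ETc × 10 d = 8.7191 × 10 = 87.191 mm
Pe = 0.55 × 2.9 = 1.595 mm
D − Pe = 87.191 − 1.595 = 85.596 mm
Gross irrigation = 85.596 / 0.76 = 112.626 mm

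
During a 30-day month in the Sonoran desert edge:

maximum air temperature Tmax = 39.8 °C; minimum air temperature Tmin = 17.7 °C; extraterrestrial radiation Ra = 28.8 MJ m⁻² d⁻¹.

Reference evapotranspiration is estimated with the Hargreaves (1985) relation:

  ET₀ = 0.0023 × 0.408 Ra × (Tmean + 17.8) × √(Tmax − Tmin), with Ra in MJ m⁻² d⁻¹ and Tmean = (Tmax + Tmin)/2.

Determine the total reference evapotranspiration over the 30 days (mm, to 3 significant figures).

177 mm

Tmean = (39.8 + 17.7)/2 = 28.75 °C
0.408 Ra = 0.408 × 28.8 = 11.7504 mm/d equivalent
ET₀ = 0.0023 × 11.7504 × (28.75 + 17.8) × √22.1 = 0.0023 × 11.7504 × 46.55 × 4.7011 = 5.9142 mm/d
Over 30 days: 5.9142 × 30 = 177.426 mm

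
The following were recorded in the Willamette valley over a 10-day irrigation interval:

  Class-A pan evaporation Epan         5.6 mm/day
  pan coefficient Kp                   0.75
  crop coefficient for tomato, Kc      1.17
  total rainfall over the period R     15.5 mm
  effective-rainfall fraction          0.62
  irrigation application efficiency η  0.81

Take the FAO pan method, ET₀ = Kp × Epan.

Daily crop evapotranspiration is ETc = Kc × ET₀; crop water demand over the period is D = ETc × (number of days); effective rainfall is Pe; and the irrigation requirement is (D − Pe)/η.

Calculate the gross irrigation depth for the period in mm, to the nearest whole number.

49 mm

ET₀ = 0.75 × 5.6 = 4.2000 mm/d
ETc = Kc × ET₀ = 1.17 × 4.2000 = 4.9140 mm/d
Crop demand D = ETc × 10 d = 4.9140 × 10 = 49.140 mm
Pe = 0.62 × 15.5 = 9.610 mm
D − Pe = 49.140 − 9.610 = 39.530 mm
Gross irrigation = 39.530 / 0.81 = 48.802 mm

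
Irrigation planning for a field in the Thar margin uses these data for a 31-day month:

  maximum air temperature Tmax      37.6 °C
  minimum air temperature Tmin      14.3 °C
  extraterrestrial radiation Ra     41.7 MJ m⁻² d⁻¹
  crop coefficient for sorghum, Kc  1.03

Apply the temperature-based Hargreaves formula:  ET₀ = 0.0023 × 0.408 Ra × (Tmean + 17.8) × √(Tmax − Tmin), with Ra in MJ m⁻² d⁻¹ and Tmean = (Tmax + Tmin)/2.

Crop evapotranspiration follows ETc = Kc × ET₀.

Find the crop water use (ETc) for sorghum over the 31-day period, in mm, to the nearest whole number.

Tmean = (37.6 + 14.3)/2 = 25.95 °C
0.408 Ra = 0.408 × 41.7 = 17.0136 mm/d equivalent
ET₀ = 0.0023 × 17.0136 × (25.95 + 17.8) × √23.3 = 0.0023 × 17.0136 × 43.75 × 4.8270 = 8.2638 mm/d
ETc = Kc × ET₀ = 1.03 × 8.2638 = 8.5117 mm/d
Over 31 days: 8.5117 × 31 = 263.863 mm

264 mm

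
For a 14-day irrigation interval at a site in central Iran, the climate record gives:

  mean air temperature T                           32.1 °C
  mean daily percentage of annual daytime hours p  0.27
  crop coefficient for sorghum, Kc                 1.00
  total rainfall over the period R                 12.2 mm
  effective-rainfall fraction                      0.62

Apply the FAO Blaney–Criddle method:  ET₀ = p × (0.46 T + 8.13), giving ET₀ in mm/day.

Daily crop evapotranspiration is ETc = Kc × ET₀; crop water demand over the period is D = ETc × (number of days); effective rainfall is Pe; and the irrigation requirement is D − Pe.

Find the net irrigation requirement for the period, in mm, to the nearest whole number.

79 mm

ET₀ = 0.27 × (0.46 × 32.1 + 8.13) = 0.27 × 22.896 = 6.1819 mm/d
ETc = Kc × ET₀ = 1.00 × 6.1819 = 6.1819 mm/d
Crop demand D = ETc × 14 d = 6.1819 × 14 = 86.547 mm
Pe = 0.62 × 12.2 = 7.564 mm
D − Pe = 86.547 − 7.564 = 78.983 mm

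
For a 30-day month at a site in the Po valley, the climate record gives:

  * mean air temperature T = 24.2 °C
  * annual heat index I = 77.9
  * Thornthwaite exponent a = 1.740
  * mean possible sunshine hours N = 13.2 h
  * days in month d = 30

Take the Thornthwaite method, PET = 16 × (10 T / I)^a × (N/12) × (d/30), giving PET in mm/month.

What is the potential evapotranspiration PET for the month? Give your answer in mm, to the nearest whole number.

10T/I = 10 × 24.2 / 77.9 = 3.1065
(10T/I)^a = 3.1065^1.740 = 7.1871
Uncorrected PET = 16 × 7.1871 = 114.994 mm
Correction = (N/12)(d/30) = (13.2/12)(30/30) = 1.1000
PET = 114.994 × 1.1000 = 126.493 mm/month

126 mm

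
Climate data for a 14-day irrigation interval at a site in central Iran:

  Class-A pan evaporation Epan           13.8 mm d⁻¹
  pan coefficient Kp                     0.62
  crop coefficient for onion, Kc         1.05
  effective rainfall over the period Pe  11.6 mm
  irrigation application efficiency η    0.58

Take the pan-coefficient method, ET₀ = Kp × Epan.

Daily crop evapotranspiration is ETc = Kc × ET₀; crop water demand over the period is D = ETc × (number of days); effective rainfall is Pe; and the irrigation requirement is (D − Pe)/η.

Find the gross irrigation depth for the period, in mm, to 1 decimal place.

ET₀ = 0.62 × 13.8 = 8.5560 mm/d
ETc = Kc × ET₀ = 1.05 × 8.5560 = 8.9838 mm/d
Crop demand D = ETc × 14 d = 8.9838 × 14 = 125.773 mm
D − Pe = 125.773 − 11.6 = 114.173 mm
Gross irrigation = 114.173 / 0.58 = 196.850 mm

196.9 mm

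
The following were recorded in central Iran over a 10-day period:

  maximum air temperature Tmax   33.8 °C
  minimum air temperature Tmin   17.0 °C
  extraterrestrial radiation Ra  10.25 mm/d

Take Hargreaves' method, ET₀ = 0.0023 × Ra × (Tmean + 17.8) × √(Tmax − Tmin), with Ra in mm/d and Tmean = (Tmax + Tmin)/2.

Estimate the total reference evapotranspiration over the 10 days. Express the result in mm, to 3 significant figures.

Tmean = (33.8 + 17.0)/2 = 25.40 °C
ET₀ = 0.0023 × 10.25 × (25.40 + 17.8) × √16.8 = 0.0023 × 10.25 × 43.20 × 4.0988 = 4.1744 mm/d
Over 10 days: 4.1744 × 10 = 41.744 mm

41.7 mm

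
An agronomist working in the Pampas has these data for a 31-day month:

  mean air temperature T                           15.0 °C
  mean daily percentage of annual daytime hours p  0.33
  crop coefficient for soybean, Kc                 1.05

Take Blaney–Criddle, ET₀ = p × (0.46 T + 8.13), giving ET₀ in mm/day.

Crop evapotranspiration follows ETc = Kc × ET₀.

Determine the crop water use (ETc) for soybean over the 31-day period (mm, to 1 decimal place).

ET₀ = 0.33 × (0.46 × 15.0 + 8.13) = 0.33 × 15.030 = 4.9599 mm/d
ETc = Kc × ET₀ = 1.05 × 4.9599 = 5.2079 mm/d
Over 31 days: 5.2079 × 31 = 161.445 mm

161.4 mm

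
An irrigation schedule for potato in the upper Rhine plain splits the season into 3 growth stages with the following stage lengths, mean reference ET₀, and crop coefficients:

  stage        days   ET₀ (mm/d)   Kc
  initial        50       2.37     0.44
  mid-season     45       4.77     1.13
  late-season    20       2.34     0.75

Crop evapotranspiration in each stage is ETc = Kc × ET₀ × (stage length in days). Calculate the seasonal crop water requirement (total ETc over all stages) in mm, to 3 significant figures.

330 mm

initial: 0.44 × 2.37 × 50 = 52.14 mm
mid-season: 1.13 × 4.77 × 45 = 242.55 mm
late-season: 0.75 × 2.34 × 20 = 35.10 mm
Seasonal total = 329.79 mm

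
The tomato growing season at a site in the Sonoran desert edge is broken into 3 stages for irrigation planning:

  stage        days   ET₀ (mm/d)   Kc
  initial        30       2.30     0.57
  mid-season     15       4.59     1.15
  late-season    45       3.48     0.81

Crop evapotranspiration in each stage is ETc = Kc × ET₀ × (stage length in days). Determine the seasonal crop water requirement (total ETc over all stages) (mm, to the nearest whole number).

245 mm

initial: 0.57 × 2.30 × 30 = 39.33 mm
mid-season: 1.15 × 4.59 × 15 = 79.18 mm
late-season: 0.81 × 3.48 × 45 = 126.85 mm
Seasonal total = 245.36 mm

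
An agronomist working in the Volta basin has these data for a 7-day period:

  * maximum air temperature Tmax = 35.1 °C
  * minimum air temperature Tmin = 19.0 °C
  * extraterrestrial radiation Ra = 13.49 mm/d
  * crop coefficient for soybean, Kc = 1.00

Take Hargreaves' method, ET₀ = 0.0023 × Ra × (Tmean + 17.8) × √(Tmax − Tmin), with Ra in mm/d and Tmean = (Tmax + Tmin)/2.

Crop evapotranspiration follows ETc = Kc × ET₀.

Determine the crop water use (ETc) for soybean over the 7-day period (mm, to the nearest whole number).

39 mm

Tmean = (35.1 + 19.0)/2 = 27.05 °C
ET₀ = 0.0023 × 13.49 × (27.05 + 17.8) × √16.1 = 0.0023 × 13.49 × 44.85 × 4.0125 = 5.5836 mm/d
ETc = Kc × ET₀ = 1.00 × 5.5836 = 5.5836 mm/d
Over 7 days: 5.5836 × 7 = 39.085 mm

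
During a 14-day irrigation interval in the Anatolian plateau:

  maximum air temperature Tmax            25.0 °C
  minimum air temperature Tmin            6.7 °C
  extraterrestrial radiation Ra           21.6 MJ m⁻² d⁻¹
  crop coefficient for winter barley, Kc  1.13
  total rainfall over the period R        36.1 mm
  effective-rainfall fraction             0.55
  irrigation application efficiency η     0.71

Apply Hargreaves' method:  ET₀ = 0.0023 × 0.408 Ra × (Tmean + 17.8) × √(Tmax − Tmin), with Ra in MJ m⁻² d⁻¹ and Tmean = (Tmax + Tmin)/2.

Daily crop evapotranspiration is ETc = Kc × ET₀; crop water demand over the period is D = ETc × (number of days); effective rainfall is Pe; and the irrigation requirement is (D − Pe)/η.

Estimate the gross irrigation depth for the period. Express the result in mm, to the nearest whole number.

Tmean = (25.0 + 6.7)/2 = 15.85 °C
0.408 Ra = 0.408 × 21.6 = 8.8128 mm/d equivalent
ET₀ = 0.0023 × 8.8128 × (15.85 + 17.8) × √18.3 = 0.0023 × 8.8128 × 33.65 × 4.2778 = 2.9177 mm/d
ETc = Kc × ET₀ = 1.13 × 2.9177 = 3.2970 mm/d
Crop demand D = ETc × 14 d = 3.2970 × 14 = 46.158 mm
Pe = 0.55 × 36.1 = 19.855 mm
D − Pe = 46.158 − 19.855 = 26.303 mm
Gross irrigation = 26.303 / 0.71 = 37.046 mm

37 mm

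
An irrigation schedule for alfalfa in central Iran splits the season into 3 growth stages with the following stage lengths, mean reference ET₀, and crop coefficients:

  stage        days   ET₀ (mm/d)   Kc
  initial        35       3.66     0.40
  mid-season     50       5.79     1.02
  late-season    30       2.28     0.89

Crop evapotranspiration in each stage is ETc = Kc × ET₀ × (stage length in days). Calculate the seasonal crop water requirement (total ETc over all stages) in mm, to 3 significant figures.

407 mm

initial: 0.40 × 3.66 × 35 = 51.24 mm
mid-season: 1.02 × 5.79 × 50 = 295.29 mm
late-season: 0.89 × 2.28 × 30 = 60.88 mm
Seasonal total = 407.41 mm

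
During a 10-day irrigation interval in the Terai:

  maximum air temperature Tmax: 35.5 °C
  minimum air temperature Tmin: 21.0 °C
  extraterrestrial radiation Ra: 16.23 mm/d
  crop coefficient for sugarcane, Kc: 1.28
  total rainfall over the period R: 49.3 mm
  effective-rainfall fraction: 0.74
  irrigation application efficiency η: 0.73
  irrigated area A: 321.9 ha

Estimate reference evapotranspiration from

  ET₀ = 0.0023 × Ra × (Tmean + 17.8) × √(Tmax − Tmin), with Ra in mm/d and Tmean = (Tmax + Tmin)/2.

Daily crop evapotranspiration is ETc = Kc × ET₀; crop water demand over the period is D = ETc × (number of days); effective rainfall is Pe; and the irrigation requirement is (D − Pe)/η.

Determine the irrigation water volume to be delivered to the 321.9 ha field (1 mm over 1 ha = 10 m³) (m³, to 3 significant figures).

209000 m³

Tmean = (35.5 + 21.0)/2 = 28.25 °C
ET₀ = 0.0023 × 16.23 × (28.25 + 17.8) × √14.5 = 0.0023 × 16.23 × 46.05 × 3.8079 = 6.5458 mm/d
ETc = Kc × ET₀ = 1.28 × 6.5458 = 8.3786 mm/d
Crop demand D = ETc × 10 d = 8.3786 × 10 = 83.786 mm
Pe = 0.74 × 49.3 = 36.482 mm
D − Pe = 83.786 − 36.482 = 47.304 mm
Gross irrigation = 47.304 / 0.73 = 64.800 mm
Volume = 64.800 mm × 321.9 ha × 10 = 208591.2 m³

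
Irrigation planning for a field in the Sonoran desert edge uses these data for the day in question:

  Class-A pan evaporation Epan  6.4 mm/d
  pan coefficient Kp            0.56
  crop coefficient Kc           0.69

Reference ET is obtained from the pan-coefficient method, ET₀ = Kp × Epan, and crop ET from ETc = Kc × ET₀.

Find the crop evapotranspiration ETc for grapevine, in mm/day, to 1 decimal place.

ET₀ = 0.56 × 6.4 = 3.5840 mm/d
ETc = Kc × ET₀ = 0.69 × 3.5840 = 2.4730 mm/d

2.5 mm/day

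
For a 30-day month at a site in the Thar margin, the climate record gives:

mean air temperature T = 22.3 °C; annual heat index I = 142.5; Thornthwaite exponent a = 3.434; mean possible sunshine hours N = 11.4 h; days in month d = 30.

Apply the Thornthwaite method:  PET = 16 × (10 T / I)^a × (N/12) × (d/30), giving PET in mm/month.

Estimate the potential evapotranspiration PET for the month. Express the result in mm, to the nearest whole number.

10T/I = 10 × 22.3 / 142.5 = 1.5649
(10T/I)^a = 1.5649^3.434 = 4.6544
Uncorrected PET = 16 × 4.6544 = 74.470 mm
Correction = (N/12)(d/30) = (11.4/12)(30/30) = 0.9500
PET = 74.470 × 0.9500 = 70.747 mm/month

71 mm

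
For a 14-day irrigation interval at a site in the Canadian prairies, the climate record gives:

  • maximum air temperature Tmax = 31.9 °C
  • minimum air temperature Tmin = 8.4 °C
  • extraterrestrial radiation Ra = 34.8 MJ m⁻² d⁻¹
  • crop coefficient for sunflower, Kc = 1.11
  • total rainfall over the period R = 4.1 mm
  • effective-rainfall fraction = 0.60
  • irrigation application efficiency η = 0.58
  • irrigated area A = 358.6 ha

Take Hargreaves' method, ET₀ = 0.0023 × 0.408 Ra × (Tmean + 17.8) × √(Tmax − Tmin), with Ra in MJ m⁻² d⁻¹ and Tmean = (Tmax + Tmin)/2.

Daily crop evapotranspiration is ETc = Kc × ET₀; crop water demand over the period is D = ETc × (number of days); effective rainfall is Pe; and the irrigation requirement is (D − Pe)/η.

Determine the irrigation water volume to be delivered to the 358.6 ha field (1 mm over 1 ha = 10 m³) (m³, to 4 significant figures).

562000 m³

Tmean = (31.9 + 8.4)/2 = 20.15 °C
0.408 Ra = 0.408 × 34.8 = 14.1984 mm/d equivalent
ET₀ = 0.0023 × 14.1984 × (20.15 + 17.8) × √23.5 = 0.0023 × 14.1984 × 37.95 × 4.8477 = 6.0078 mm/d
ETc = Kc × ET₀ = 1.11 × 6.0078 = 6.6687 mm/d
Crop demand D = ETc × 14 d = 6.6687 × 14 = 93.362 mm
Pe = 0.60 × 4.1 = 2.460 mm
D − Pe = 93.362 − 2.460 = 90.902 mm
Gross irrigation = 90.902 / 0.58 = 156.728 mm
Volume = 156.728 mm × 358.6 ha × 10 = 562026.6 m³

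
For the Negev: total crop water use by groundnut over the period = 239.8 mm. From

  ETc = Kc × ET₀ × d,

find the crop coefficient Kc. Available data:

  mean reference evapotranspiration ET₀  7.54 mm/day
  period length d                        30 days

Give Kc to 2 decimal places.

ETc = Kc × ET₀ × d  ⇒  Kc = ETc / (ET₀ × d)
Kc = 239.8 / (7.54 × 30) = 239.8 / 226.20 = 1.0601

1.06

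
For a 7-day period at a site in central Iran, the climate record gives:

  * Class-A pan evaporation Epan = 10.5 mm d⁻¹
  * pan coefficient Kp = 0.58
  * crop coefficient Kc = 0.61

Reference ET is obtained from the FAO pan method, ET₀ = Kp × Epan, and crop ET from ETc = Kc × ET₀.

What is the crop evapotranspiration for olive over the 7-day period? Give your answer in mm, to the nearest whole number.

ET₀ = 0.58 × 10.5 = 6.0900 mm/d
ETc = Kc × ET₀ = 0.61 × 6.0900 = 3.7149 mm/d
Over 7 days: 3.7149 × 7 = 26.004 mm

26 mm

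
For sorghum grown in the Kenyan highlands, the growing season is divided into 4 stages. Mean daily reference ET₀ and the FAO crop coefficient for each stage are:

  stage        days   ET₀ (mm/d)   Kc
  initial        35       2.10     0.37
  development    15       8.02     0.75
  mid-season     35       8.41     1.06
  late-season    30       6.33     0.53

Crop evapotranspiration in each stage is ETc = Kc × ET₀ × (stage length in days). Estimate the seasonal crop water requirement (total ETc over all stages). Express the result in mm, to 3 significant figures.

initial: 0.37 × 2.10 × 35 = 27.20 mm
development: 0.75 × 8.02 × 15 = 90.23 mm
mid-season: 1.06 × 8.41 × 35 = 312.01 mm
late-season: 0.53 × 6.33 × 30 = 100.65 mm
Seasonal total = 530.09 mm

530 mm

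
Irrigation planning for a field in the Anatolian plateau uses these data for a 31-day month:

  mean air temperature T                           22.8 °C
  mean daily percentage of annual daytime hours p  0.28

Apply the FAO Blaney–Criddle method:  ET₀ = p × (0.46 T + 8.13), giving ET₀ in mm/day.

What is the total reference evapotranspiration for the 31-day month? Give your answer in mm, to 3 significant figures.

162 mm

ET₀ = 0.28 × (0.46 × 22.8 + 8.13) = 0.28 × 18.618 = 5.2130 mm/d
Monthly total = 5.2130 × 31 = 161.603 mm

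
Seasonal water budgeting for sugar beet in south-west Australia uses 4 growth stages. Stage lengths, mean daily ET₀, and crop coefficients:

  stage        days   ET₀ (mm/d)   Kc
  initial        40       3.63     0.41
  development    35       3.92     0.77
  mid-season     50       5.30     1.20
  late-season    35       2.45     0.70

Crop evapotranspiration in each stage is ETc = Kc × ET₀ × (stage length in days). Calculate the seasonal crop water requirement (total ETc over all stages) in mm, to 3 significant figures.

initial: 0.41 × 3.63 × 40 = 59.53 mm
development: 0.77 × 3.92 × 35 = 105.64 mm
mid-season: 1.20 × 5.30 × 50 = 318.00 mm
late-season: 0.70 × 2.45 × 35 = 60.03 mm
Seasonal total = 543.20 mm

543 mm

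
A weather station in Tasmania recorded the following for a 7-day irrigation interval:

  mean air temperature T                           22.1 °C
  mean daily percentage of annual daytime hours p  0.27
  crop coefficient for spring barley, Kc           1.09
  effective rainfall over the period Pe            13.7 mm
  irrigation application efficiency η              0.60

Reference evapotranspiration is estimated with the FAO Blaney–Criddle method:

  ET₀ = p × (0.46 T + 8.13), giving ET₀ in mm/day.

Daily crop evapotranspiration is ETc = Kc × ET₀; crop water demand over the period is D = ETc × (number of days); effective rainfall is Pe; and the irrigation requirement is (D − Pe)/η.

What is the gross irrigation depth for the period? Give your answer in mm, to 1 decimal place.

40.0 mm

ET₀ = 0.27 × (0.46 × 22.1 + 8.13) = 0.27 × 18.296 = 4.9399 mm/d
ETc = Kc × ET₀ = 1.09 × 4.9399 = 5.3845 mm/d
Crop demand D = ETc × 7 d = 5.3845 × 7 = 37.692 mm
D − Pe = 37.692 − 13.7 = 23.992 mm
Gross irrigation = 23.992 / 0.60 = 39.987 mm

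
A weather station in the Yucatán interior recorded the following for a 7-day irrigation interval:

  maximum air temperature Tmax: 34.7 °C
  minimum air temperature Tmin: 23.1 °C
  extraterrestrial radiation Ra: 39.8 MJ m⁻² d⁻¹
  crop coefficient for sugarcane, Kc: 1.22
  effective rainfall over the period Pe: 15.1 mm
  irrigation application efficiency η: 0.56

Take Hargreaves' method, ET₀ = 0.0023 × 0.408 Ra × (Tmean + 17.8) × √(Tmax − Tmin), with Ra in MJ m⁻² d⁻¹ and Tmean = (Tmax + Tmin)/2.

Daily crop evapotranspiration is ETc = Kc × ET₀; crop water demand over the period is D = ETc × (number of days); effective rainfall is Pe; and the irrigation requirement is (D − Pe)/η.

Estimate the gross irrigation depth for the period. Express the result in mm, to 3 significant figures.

Tmean = (34.7 + 23.1)/2 = 28.90 °C
0.408 Ra = 0.408 × 39.8 = 16.2384 mm/d equivalent
ET₀ = 0.0023 × 16.2384 × (28.90 + 17.8) × √11.6 = 0.0023 × 16.2384 × 46.70 × 3.4059 = 5.9405 mm/d
ETc = Kc × ET₀ = 1.22 × 5.9405 = 7.2474 mm/d
Crop demand D = ETc × 7 d = 7.2474 × 7 = 50.732 mm
D − Pe = 50.732 − 15.1 = 35.632 mm
Gross irrigation = 35.632 / 0.56 = 63.629 mm

63.6 mm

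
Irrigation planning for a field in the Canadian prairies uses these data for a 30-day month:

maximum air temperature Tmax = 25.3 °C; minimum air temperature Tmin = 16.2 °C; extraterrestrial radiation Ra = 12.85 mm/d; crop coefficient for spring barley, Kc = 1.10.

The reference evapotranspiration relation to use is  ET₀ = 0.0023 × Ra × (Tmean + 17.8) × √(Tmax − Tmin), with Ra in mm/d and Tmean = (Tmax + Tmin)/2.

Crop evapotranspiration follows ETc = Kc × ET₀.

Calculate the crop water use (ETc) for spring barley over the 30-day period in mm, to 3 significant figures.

113 mm

Tmean = (25.3 + 16.2)/2 = 20.75 °C
ET₀ = 0.0023 × 12.85 × (20.75 + 17.8) × √9.1 = 0.0023 × 12.85 × 38.55 × 3.0166 = 3.4369 mm/d
ETc = Kc × ET₀ = 1.10 × 3.4369 = 3.7806 mm/d
Over 30 days: 3.7806 × 30 = 113.418 mm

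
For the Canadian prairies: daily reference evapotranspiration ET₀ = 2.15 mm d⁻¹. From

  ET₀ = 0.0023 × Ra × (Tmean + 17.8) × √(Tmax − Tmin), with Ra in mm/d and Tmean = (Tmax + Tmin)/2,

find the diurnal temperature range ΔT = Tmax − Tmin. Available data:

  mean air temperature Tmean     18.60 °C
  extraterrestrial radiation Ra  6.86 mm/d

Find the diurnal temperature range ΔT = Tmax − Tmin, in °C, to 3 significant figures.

√ΔT = ET₀ / [0.0023 × Ra × (Tmean+17.8)] = 2.15 / (0.0023 × 6.86 × 36.40) = 3.7436
ΔT = 3.7436² = 14.015 °C

14.0 °C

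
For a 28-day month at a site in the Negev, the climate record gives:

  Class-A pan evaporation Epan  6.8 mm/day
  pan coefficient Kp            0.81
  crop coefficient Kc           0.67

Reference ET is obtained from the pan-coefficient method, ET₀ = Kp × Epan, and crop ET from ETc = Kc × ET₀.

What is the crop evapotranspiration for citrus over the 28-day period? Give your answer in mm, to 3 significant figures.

103 mm

ET₀ = 0.81 × 6.8 = 5.5080 mm/d
ETc = Kc × ET₀ = 0.67 × 5.5080 = 3.6904 mm/d
Over 28 days: 3.6904 × 28 = 103.331 mm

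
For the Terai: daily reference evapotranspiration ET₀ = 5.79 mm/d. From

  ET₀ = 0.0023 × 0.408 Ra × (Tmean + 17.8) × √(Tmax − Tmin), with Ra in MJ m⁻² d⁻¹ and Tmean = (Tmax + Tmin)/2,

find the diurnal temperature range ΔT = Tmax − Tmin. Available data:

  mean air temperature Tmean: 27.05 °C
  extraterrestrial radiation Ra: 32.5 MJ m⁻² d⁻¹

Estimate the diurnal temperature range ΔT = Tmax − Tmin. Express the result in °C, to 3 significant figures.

√ΔT = ET₀ / [0.0023 × 0.408 × Ra × (Tmean+17.8)] = 5.79 / (0.0023 × 13.2600 × 44.85) = 4.2330
ΔT = 4.2330² = 17.918 °C

17.9 °C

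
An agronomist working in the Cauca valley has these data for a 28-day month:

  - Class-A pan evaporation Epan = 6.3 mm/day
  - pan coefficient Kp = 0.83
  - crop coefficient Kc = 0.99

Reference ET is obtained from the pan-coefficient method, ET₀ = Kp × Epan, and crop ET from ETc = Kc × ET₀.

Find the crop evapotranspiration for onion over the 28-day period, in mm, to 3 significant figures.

ET₀ = 0.83 × 6.3 = 5.2290 mm/d
ETc = Kc × ET₀ = 0.99 × 5.2290 = 5.1767 mm/d
Over 28 days: 5.1767 × 28 = 144.948 mm

145 mm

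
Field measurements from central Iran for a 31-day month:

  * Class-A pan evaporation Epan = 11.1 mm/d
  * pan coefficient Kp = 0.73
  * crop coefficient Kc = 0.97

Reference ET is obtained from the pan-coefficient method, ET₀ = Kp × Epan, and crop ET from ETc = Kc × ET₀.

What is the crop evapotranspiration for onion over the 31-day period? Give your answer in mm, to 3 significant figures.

244 mm

ET₀ = 0.73 × 11.1 = 8.1030 mm/d
ETc = Kc × ET₀ = 0.97 × 8.1030 = 7.8599 mm/d
Over 31 days: 7.8599 × 31 = 243.657 mm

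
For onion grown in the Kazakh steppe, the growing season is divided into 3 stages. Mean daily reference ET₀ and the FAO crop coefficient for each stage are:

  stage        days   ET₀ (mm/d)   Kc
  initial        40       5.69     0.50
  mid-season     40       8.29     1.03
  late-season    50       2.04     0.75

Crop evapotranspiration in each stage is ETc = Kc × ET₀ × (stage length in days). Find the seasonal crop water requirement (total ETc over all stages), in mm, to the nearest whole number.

initial: 0.50 × 5.69 × 40 = 113.80 mm
mid-season: 1.03 × 8.29 × 40 = 341.55 mm
late-season: 0.75 × 2.04 × 50 = 76.50 mm
Seasonal total = 531.85 mm

532 mm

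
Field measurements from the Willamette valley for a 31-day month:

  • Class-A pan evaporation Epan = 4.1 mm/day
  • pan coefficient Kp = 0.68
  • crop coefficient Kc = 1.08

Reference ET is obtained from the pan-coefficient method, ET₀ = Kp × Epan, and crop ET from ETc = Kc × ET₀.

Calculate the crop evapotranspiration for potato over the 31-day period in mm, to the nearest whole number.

ET₀ = 0.68 × 4.1 = 2.7880 mm/d
ETc = Kc × ET₀ = 1.08 × 2.7880 = 3.0110 mm/d
Over 31 days: 3.0110 × 31 = 93.341 mm

93 mm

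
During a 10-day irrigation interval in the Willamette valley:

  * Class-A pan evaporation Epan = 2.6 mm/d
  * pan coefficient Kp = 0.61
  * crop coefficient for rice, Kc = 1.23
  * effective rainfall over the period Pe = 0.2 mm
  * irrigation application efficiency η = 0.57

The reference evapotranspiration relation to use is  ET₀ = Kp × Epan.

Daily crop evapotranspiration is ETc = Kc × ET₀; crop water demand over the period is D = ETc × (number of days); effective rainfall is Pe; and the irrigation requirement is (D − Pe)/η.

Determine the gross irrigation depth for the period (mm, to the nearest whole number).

ET₀ = 0.61 × 2.6 = 1.5860 mm/d
ETc = Kc × ET₀ = 1.23 × 1.5860 = 1.9508 mm/d
Crop demand D = ETc × 10 d = 1.9508 × 10 = 19.508 mm
D − Pe = 19.508 − 0.2 = 19.308 mm
Gross irrigation = 19.308 / 0.57 = 33.874 mm

34 mm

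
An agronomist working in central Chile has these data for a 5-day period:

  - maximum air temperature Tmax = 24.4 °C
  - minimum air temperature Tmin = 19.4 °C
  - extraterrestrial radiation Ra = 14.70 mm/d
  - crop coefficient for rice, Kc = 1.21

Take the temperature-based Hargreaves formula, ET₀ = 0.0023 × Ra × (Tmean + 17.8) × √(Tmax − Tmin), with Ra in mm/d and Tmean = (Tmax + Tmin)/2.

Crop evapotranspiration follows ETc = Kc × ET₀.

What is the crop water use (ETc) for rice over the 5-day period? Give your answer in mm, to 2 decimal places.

Tmean = (24.4 + 19.4)/2 = 21.90 °C
ET₀ = 0.0023 × 14.70 × (21.90 + 17.8) × √5.0 = 0.0023 × 14.70 × 39.70 × 2.2361 = 3.0014 mm/d
ETc = Kc × ET₀ = 1.21 × 3.0014 = 3.6317 mm/d
Over 5 days: 3.6317 × 5 = 18.159 mm

18.16 mm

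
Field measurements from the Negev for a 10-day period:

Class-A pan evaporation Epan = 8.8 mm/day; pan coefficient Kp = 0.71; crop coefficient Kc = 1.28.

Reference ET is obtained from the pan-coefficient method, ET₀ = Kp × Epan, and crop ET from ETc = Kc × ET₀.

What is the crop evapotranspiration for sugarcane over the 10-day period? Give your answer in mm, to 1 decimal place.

ET₀ = 0.71 × 8.8 = 6.2480 mm/d
ETc = Kc × ET₀ = 1.28 × 6.2480 = 7.9974 mm/d
Over 10 days: 7.9974 × 10 = 79.974 mm

80.0 mm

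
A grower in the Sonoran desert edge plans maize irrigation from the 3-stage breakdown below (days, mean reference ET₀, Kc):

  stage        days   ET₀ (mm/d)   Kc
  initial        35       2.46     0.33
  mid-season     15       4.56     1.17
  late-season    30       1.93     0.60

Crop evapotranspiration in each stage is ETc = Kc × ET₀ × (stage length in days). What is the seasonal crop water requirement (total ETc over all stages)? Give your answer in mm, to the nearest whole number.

143 mm

initial: 0.33 × 2.46 × 35 = 28.41 mm
mid-season: 1.17 × 4.56 × 15 = 80.03 mm
late-season: 0.60 × 1.93 × 30 = 34.74 mm
Seasonal total = 143.18 mm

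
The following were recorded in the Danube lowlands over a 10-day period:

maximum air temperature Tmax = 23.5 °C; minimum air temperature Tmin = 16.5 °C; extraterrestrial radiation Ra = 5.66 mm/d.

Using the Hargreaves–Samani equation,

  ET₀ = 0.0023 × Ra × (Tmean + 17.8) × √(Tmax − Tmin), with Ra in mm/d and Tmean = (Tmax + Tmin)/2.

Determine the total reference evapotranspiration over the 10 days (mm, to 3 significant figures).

13.0 mm

Tmean = (23.5 + 16.5)/2 = 20.00 °C
ET₀ = 0.0023 × 5.66 × (20.00 + 17.8) × √7.0 = 0.0023 × 5.66 × 37.80 × 2.6458 = 1.3019 mm/d
Over 10 days: 1.3019 × 10 = 13.019 mm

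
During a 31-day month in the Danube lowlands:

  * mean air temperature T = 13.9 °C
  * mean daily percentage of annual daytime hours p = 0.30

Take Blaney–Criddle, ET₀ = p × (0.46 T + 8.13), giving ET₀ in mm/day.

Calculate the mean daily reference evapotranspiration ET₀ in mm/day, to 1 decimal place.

ET₀ = 0.30 × (0.46 × 13.9 + 8.13) = 0.30 × 14.524 = 4.3572 mm/d

4.4 mm/day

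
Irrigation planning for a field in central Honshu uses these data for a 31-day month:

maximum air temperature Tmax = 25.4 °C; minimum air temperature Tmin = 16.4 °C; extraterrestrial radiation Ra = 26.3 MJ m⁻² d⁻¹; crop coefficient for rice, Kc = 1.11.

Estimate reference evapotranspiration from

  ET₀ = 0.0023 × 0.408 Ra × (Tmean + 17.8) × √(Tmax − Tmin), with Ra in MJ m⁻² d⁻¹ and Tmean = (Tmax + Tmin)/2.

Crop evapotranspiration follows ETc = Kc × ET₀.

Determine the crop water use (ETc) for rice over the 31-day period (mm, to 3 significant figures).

98.6 mm

Tmean = (25.4 + 16.4)/2 = 20.90 °C
0.408 Ra = 0.408 × 26.3 = 10.7304 mm/d equivalent
ET₀ = 0.0023 × 10.7304 × (20.90 + 17.8) × √9.0 = 0.0023 × 10.7304 × 38.70 × 3.0000 = 2.8653 mm/d
ETc = Kc × ET₀ = 1.11 × 2.8653 = 3.1805 mm/d
Over 31 days: 3.1805 × 31 = 98.596 mm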